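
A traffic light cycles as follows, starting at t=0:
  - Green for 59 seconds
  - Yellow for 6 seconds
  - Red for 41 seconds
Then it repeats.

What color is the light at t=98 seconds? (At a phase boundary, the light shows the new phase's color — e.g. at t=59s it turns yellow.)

Answer: red

Derivation:
Cycle length = 59 + 6 + 41 = 106s
t = 98, phase_t = 98 mod 106 = 98
98 >= 65 → RED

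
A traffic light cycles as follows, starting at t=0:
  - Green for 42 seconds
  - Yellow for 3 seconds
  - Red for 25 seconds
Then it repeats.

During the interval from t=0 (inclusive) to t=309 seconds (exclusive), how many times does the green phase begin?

Cycle = 42+3+25 = 70s
green phase starts at t = k*70 + 0 for k=0,1,2,...
Need k*70+0 < 309 → k < 4.414
k ∈ {0, ..., 4} → 5 starts

Answer: 5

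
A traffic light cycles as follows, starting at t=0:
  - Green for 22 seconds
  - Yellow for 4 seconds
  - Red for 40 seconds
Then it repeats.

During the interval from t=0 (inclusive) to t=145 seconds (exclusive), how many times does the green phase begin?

Cycle = 22+4+40 = 66s
green phase starts at t = k*66 + 0 for k=0,1,2,...
Need k*66+0 < 145 → k < 2.197
k ∈ {0, ..., 2} → 3 starts

Answer: 3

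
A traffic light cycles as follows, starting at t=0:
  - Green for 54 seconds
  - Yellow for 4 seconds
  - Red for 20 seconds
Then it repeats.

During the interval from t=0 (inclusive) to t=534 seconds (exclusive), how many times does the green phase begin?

Cycle = 54+4+20 = 78s
green phase starts at t = k*78 + 0 for k=0,1,2,...
Need k*78+0 < 534 → k < 6.846
k ∈ {0, ..., 6} → 7 starts

Answer: 7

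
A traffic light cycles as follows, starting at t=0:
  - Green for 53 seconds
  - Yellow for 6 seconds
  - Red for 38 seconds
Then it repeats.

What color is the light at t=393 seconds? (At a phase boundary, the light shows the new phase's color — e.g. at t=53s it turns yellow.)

Answer: green

Derivation:
Cycle length = 53 + 6 + 38 = 97s
t = 393, phase_t = 393 mod 97 = 5
5 < 53 (green end) → GREEN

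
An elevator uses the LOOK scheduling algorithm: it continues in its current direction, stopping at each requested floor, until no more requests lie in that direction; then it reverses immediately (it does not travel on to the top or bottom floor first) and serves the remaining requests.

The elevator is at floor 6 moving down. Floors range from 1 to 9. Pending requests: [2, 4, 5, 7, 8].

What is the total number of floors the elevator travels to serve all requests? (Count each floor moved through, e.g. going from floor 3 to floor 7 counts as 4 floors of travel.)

Start at floor 6 moving down, LOOK stop order: [5, 4, 2, 7, 8]
  6 → 5: |5-6| = 1, total = 1
  5 → 4: |4-5| = 1, total = 2
  4 → 2: |2-4| = 2, total = 4
  2 → 7: |7-2| = 5, total = 9
  7 → 8: |8-7| = 1, total = 10

Answer: 10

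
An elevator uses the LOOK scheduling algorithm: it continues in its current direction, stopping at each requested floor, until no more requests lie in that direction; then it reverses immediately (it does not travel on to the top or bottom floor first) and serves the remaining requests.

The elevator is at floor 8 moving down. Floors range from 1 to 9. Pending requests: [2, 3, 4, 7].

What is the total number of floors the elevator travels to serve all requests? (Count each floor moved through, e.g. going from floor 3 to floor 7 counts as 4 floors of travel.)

Start at floor 8 moving down, LOOK stop order: [7, 4, 3, 2]
  8 → 7: |7-8| = 1, total = 1
  7 → 4: |4-7| = 3, total = 4
  4 → 3: |3-4| = 1, total = 5
  3 → 2: |2-3| = 1, total = 6

Answer: 6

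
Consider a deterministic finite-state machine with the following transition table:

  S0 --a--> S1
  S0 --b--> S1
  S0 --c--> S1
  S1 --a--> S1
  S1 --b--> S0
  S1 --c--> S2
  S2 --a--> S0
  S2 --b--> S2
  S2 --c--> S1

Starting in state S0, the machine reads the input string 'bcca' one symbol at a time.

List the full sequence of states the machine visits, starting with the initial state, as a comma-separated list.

Answer: S0, S1, S2, S1, S1

Derivation:
Start: S0
  read 'b': S0 --b--> S1
  read 'c': S1 --c--> S2
  read 'c': S2 --c--> S1
  read 'a': S1 --a--> S1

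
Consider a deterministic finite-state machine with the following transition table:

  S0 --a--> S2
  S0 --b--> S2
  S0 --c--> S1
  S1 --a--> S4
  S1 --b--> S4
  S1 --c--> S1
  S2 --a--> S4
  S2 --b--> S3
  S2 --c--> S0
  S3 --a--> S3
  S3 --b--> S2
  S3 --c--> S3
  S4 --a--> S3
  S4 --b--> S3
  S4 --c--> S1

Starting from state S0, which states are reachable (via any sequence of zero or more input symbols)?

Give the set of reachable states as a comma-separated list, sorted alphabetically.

BFS from S0:
  visit S0: S0--a-->S2 (new), S0--b-->S2 (seen), S0--c-->S1 (new)
  visit S2: S2--a-->S4 (new), S2--b-->S3 (new), S2--c-->S0 (seen)
  visit S1: S1--a-->S4 (seen), S1--b-->S4 (seen), S1--c-->S1 (seen)
  visit S4: S4--a-->S3 (seen), S4--b-->S3 (seen), S4--c-->S1 (seen)
  visit S3: S3--a-->S3 (seen), S3--b-->S2 (seen), S3--c-->S3 (seen)

Answer: S0, S1, S2, S3, S4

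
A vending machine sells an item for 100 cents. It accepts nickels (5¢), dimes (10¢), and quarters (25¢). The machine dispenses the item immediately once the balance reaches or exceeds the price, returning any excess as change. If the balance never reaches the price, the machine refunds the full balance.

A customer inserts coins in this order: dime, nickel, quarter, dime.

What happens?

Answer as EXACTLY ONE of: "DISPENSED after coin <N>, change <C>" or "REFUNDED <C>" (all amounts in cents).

Price: 100¢
Coin 1 (dime, 10¢): balance = 10¢
Coin 2 (nickel, 5¢): balance = 15¢
Coin 3 (quarter, 25¢): balance = 40¢
Coin 4 (dime, 10¢): balance = 50¢
All coins inserted, balance 50¢ < price 100¢ → REFUND 50¢

Answer: REFUNDED 50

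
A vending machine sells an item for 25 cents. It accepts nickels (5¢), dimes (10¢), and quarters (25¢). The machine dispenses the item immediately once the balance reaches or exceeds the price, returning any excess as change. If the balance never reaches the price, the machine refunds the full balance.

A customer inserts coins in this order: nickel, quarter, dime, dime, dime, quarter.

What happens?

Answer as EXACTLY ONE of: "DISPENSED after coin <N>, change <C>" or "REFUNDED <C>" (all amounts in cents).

Answer: DISPENSED after coin 2, change 5

Derivation:
Price: 25¢
Coin 1 (nickel, 5¢): balance = 5¢
Coin 2 (quarter, 25¢): balance = 30¢
  → balance >= price → DISPENSE, change = 30 - 25 = 5¢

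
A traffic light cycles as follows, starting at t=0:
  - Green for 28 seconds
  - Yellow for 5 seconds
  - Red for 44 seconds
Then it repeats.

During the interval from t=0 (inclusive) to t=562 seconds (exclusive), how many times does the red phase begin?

Cycle = 28+5+44 = 77s
red phase starts at t = k*77 + 33 for k=0,1,2,...
Need k*77+33 < 562 → k < 6.870
k ∈ {0, ..., 6} → 7 starts

Answer: 7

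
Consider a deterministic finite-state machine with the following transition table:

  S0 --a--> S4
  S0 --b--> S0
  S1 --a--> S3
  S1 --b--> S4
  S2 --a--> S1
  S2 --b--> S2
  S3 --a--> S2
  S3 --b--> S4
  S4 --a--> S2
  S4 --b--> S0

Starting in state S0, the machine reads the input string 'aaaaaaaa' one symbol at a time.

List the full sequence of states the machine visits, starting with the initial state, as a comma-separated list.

Start: S0
  read 'a': S0 --a--> S4
  read 'a': S4 --a--> S2
  read 'a': S2 --a--> S1
  read 'a': S1 --a--> S3
  read 'a': S3 --a--> S2
  read 'a': S2 --a--> S1
  read 'a': S1 --a--> S3
  read 'a': S3 --a--> S2

Answer: S0, S4, S2, S1, S3, S2, S1, S3, S2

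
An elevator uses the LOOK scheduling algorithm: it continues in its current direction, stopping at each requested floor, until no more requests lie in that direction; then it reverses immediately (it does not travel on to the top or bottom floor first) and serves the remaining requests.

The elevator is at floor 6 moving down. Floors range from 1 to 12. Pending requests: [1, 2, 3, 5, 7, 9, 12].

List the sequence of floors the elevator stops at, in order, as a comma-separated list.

Answer: 5, 3, 2, 1, 7, 9, 12

Derivation:
Current: 6, moving DOWN
Serve below first (descending): [5, 3, 2, 1]
Then reverse, serve above (ascending): [7, 9, 12]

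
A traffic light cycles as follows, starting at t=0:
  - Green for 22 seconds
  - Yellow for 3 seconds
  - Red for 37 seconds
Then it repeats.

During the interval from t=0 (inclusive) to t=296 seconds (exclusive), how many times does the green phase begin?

Answer: 5

Derivation:
Cycle = 22+3+37 = 62s
green phase starts at t = k*62 + 0 for k=0,1,2,...
Need k*62+0 < 296 → k < 4.774
k ∈ {0, ..., 4} → 5 starts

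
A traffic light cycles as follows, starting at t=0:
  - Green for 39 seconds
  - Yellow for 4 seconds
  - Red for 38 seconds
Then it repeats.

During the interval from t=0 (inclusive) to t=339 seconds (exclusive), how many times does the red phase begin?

Cycle = 39+4+38 = 81s
red phase starts at t = k*81 + 43 for k=0,1,2,...
Need k*81+43 < 339 → k < 3.654
k ∈ {0, ..., 3} → 4 starts

Answer: 4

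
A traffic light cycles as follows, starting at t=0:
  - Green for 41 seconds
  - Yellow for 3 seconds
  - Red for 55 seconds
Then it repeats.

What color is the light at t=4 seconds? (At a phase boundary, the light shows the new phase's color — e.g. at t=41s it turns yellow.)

Cycle length = 41 + 3 + 55 = 99s
t = 4, phase_t = 4 mod 99 = 4
4 < 41 (green end) → GREEN

Answer: green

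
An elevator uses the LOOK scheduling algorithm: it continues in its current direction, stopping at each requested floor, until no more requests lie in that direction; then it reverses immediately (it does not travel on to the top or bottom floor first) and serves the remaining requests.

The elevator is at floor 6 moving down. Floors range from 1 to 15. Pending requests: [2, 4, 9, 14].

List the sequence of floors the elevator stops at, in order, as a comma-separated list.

Current: 6, moving DOWN
Serve below first (descending): [4, 2]
Then reverse, serve above (ascending): [9, 14]

Answer: 4, 2, 9, 14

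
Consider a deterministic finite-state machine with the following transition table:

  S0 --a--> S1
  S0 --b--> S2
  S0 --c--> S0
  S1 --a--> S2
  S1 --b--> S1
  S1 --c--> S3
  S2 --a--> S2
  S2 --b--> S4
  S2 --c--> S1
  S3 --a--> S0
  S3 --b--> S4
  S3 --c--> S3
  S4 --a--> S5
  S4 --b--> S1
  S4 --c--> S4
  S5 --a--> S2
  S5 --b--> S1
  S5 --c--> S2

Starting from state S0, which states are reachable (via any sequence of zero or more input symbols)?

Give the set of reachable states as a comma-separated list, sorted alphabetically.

BFS from S0:
  visit S0: S0--a-->S1 (new), S0--b-->S2 (new), S0--c-->S0 (seen)
  visit S1: S1--a-->S2 (seen), S1--b-->S1 (seen), S1--c-->S3 (new)
  visit S2: S2--a-->S2 (seen), S2--b-->S4 (new), S2--c-->S1 (seen)
  visit S3: S3--a-->S0 (seen), S3--b-->S4 (seen), S3--c-->S3 (seen)
  visit S4: S4--a-->S5 (new), S4--b-->S1 (seen), S4--c-->S4 (seen)
  visit S5: S5--a-->S2 (seen), S5--b-->S1 (seen), S5--c-->S2 (seen)

Answer: S0, S1, S2, S3, S4, S5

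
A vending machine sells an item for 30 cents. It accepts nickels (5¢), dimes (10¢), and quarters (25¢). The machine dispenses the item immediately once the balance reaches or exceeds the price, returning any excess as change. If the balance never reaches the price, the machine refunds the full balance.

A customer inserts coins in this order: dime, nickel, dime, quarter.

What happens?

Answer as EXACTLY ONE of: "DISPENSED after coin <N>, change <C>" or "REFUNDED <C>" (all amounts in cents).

Price: 30¢
Coin 1 (dime, 10¢): balance = 10¢
Coin 2 (nickel, 5¢): balance = 15¢
Coin 3 (dime, 10¢): balance = 25¢
Coin 4 (quarter, 25¢): balance = 50¢
  → balance >= price → DISPENSE, change = 50 - 30 = 20¢

Answer: DISPENSED after coin 4, change 20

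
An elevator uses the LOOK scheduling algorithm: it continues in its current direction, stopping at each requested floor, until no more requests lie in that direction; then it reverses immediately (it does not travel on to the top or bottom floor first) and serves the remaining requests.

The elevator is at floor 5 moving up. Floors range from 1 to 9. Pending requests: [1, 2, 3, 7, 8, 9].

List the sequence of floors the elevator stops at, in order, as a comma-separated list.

Current: 5, moving UP
Serve above first (ascending): [7, 8, 9]
Then reverse, serve below (descending): [3, 2, 1]

Answer: 7, 8, 9, 3, 2, 1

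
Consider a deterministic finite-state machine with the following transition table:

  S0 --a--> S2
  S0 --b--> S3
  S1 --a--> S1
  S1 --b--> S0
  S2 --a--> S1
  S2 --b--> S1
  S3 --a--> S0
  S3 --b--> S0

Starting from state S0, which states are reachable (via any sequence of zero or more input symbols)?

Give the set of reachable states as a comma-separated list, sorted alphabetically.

BFS from S0:
  visit S0: S0--a-->S2 (new), S0--b-->S3 (new)
  visit S2: S2--a-->S1 (new), S2--b-->S1 (seen)
  visit S3: S3--a-->S0 (seen), S3--b-->S0 (seen)
  visit S1: S1--a-->S1 (seen), S1--b-->S0 (seen)

Answer: S0, S1, S2, S3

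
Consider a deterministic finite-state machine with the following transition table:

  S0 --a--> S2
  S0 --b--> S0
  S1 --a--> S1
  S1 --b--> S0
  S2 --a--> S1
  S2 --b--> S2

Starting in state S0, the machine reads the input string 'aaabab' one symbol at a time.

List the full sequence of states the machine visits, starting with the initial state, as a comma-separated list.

Answer: S0, S2, S1, S1, S0, S2, S2

Derivation:
Start: S0
  read 'a': S0 --a--> S2
  read 'a': S2 --a--> S1
  read 'a': S1 --a--> S1
  read 'b': S1 --b--> S0
  read 'a': S0 --a--> S2
  read 'b': S2 --b--> S2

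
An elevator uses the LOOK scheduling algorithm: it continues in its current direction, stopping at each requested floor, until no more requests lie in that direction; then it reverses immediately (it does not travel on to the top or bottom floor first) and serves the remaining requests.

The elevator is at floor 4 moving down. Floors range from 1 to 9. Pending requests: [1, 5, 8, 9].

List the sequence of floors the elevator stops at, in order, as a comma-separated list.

Current: 4, moving DOWN
Serve below first (descending): [1]
Then reverse, serve above (ascending): [5, 8, 9]

Answer: 1, 5, 8, 9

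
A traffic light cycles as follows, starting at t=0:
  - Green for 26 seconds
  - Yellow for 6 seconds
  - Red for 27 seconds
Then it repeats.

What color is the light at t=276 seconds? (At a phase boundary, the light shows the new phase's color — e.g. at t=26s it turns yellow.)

Cycle length = 26 + 6 + 27 = 59s
t = 276, phase_t = 276 mod 59 = 40
40 >= 32 → RED

Answer: red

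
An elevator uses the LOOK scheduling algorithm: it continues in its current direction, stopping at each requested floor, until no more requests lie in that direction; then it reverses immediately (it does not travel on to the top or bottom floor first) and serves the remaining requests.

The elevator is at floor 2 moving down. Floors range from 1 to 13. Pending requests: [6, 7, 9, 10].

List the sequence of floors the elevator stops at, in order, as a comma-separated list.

Answer: 6, 7, 9, 10

Derivation:
Current: 2, moving DOWN
Serve below first (descending): []
Then reverse, serve above (ascending): [6, 7, 9, 10]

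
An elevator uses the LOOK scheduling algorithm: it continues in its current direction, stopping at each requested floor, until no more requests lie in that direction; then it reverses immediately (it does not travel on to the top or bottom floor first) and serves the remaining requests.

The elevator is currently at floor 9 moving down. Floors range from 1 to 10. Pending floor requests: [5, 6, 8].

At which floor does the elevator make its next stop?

Answer: 8

Derivation:
Current floor: 9, direction: down
Requests above: []
Requests below: [5, 6, 8]
Moving down and requests lie below → nearest below is max([5, 6, 8]) = 8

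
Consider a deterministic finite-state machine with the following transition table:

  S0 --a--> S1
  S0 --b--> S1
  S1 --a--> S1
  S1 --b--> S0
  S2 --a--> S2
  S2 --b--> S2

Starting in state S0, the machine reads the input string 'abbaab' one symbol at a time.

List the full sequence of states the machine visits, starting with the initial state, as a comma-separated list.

Answer: S0, S1, S0, S1, S1, S1, S0

Derivation:
Start: S0
  read 'a': S0 --a--> S1
  read 'b': S1 --b--> S0
  read 'b': S0 --b--> S1
  read 'a': S1 --a--> S1
  read 'a': S1 --a--> S1
  read 'b': S1 --b--> S0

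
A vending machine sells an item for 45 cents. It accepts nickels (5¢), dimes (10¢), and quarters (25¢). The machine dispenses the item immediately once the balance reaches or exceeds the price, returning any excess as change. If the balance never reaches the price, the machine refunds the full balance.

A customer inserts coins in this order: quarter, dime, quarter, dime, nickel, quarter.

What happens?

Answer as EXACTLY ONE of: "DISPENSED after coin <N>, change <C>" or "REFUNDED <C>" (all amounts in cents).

Price: 45¢
Coin 1 (quarter, 25¢): balance = 25¢
Coin 2 (dime, 10¢): balance = 35¢
Coin 3 (quarter, 25¢): balance = 60¢
  → balance >= price → DISPENSE, change = 60 - 45 = 15¢

Answer: DISPENSED after coin 3, change 15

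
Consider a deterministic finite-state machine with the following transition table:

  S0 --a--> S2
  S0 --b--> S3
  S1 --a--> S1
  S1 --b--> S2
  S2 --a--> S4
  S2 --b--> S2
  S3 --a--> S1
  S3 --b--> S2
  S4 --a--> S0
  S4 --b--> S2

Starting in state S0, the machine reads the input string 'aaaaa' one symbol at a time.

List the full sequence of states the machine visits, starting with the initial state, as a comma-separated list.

Start: S0
  read 'a': S0 --a--> S2
  read 'a': S2 --a--> S4
  read 'a': S4 --a--> S0
  read 'a': S0 --a--> S2
  read 'a': S2 --a--> S4

Answer: S0, S2, S4, S0, S2, S4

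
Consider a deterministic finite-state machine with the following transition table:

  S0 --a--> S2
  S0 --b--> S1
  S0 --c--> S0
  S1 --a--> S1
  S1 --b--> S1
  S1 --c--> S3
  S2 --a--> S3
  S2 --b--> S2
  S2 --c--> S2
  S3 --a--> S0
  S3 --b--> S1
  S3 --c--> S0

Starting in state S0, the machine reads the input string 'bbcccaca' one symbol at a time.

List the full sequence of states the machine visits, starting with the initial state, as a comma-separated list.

Start: S0
  read 'b': S0 --b--> S1
  read 'b': S1 --b--> S1
  read 'c': S1 --c--> S3
  read 'c': S3 --c--> S0
  read 'c': S0 --c--> S0
  read 'a': S0 --a--> S2
  read 'c': S2 --c--> S2
  read 'a': S2 --a--> S3

Answer: S0, S1, S1, S3, S0, S0, S2, S2, S3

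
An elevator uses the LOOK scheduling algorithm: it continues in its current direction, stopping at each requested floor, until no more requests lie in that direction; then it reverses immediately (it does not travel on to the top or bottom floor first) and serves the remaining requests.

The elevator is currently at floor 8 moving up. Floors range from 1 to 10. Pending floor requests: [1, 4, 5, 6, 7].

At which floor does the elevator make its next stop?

Current floor: 8, direction: up
Requests above: []
Requests below: [1, 4, 5, 6, 7]
Moving up but no requests above → reverse; nearest below is max([1, 4, 5, 6, 7]) = 7

Answer: 7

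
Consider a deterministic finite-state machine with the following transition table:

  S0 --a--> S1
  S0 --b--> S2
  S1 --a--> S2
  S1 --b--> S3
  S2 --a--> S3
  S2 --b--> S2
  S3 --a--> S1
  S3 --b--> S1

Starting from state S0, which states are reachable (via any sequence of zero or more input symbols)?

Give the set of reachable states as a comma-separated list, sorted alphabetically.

BFS from S0:
  visit S0: S0--a-->S1 (new), S0--b-->S2 (new)
  visit S1: S1--a-->S2 (seen), S1--b-->S3 (new)
  visit S2: S2--a-->S3 (seen), S2--b-->S2 (seen)
  visit S3: S3--a-->S1 (seen), S3--b-->S1 (seen)

Answer: S0, S1, S2, S3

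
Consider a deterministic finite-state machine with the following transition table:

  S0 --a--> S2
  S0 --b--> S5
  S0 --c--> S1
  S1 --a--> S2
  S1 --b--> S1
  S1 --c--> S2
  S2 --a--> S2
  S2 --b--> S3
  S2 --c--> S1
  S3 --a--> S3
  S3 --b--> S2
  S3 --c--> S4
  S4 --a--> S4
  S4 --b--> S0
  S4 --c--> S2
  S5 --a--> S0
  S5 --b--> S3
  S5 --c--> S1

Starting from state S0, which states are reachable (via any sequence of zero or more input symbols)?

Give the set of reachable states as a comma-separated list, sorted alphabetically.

BFS from S0:
  visit S0: S0--a-->S2 (new), S0--b-->S5 (new), S0--c-->S1 (new)
  visit S2: S2--a-->S2 (seen), S2--b-->S3 (new), S2--c-->S1 (seen)
  visit S5: S5--a-->S0 (seen), S5--b-->S3 (seen), S5--c-->S1 (seen)
  visit S1: S1--a-->S2 (seen), S1--b-->S1 (seen), S1--c-->S2 (seen)
  visit S3: S3--a-->S3 (seen), S3--b-->S2 (seen), S3--c-->S4 (new)
  visit S4: S4--a-->S4 (seen), S4--b-->S0 (seen), S4--c-->S2 (seen)

Answer: S0, S1, S2, S3, S4, S5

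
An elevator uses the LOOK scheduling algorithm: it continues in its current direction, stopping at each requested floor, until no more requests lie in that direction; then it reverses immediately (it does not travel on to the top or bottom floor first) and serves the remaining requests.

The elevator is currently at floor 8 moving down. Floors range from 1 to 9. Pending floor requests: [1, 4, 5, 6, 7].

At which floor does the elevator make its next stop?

Current floor: 8, direction: down
Requests above: []
Requests below: [1, 4, 5, 6, 7]
Moving down and requests lie below → nearest below is max([1, 4, 5, 6, 7]) = 7

Answer: 7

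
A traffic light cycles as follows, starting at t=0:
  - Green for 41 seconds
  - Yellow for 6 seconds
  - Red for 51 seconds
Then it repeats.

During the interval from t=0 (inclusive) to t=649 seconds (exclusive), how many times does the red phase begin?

Cycle = 41+6+51 = 98s
red phase starts at t = k*98 + 47 for k=0,1,2,...
Need k*98+47 < 649 → k < 6.143
k ∈ {0, ..., 6} → 7 starts

Answer: 7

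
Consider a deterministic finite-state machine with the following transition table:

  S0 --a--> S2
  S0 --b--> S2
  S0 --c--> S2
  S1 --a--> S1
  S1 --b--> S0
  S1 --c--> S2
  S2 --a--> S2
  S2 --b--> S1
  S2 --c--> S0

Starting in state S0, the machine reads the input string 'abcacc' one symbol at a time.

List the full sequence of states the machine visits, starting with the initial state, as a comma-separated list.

Start: S0
  read 'a': S0 --a--> S2
  read 'b': S2 --b--> S1
  read 'c': S1 --c--> S2
  read 'a': S2 --a--> S2
  read 'c': S2 --c--> S0
  read 'c': S0 --c--> S2

Answer: S0, S2, S1, S2, S2, S0, S2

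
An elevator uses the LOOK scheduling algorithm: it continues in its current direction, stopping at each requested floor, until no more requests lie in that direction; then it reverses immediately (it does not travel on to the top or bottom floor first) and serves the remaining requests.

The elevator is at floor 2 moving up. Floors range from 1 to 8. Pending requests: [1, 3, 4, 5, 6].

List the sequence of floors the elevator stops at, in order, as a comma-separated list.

Current: 2, moving UP
Serve above first (ascending): [3, 4, 5, 6]
Then reverse, serve below (descending): [1]

Answer: 3, 4, 5, 6, 1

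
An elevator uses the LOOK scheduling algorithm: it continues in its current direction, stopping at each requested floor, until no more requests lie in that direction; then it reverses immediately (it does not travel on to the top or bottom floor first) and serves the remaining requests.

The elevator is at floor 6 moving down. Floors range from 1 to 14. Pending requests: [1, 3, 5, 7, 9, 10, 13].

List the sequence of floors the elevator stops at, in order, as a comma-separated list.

Current: 6, moving DOWN
Serve below first (descending): [5, 3, 1]
Then reverse, serve above (ascending): [7, 9, 10, 13]

Answer: 5, 3, 1, 7, 9, 10, 13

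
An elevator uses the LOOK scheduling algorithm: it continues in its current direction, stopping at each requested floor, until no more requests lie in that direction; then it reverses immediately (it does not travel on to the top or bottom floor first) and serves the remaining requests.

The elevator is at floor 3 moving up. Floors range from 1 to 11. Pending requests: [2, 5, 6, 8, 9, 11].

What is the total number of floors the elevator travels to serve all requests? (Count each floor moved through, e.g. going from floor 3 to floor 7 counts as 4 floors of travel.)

Answer: 17

Derivation:
Start at floor 3 moving up, LOOK stop order: [5, 6, 8, 9, 11, 2]
  3 → 5: |5-3| = 2, total = 2
  5 → 6: |6-5| = 1, total = 3
  6 → 8: |8-6| = 2, total = 5
  8 → 9: |9-8| = 1, total = 6
  9 → 11: |11-9| = 2, total = 8
  11 → 2: |2-11| = 9, total = 17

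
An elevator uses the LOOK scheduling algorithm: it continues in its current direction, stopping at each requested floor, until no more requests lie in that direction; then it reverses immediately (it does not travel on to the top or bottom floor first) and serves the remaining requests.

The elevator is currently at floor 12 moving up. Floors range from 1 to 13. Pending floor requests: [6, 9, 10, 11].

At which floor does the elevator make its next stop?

Answer: 11

Derivation:
Current floor: 12, direction: up
Requests above: []
Requests below: [6, 9, 10, 11]
Moving up but no requests above → reverse; nearest below is max([6, 9, 10, 11]) = 11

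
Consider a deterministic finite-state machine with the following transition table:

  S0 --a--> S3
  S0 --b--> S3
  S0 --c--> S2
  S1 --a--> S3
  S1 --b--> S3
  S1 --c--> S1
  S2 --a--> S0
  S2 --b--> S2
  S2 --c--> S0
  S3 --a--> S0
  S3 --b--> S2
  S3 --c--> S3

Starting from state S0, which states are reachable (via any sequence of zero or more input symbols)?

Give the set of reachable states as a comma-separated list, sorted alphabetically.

Answer: S0, S2, S3

Derivation:
BFS from S0:
  visit S0: S0--a-->S3 (new), S0--b-->S3 (seen), S0--c-->S2 (new)
  visit S3: S3--a-->S0 (seen), S3--b-->S2 (seen), S3--c-->S3 (seen)
  visit S2: S2--a-->S0 (seen), S2--b-->S2 (seen), S2--c-->S0 (seen)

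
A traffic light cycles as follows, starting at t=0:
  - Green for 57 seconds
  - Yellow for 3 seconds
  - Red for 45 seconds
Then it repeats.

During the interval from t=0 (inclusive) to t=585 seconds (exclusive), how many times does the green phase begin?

Answer: 6

Derivation:
Cycle = 57+3+45 = 105s
green phase starts at t = k*105 + 0 for k=0,1,2,...
Need k*105+0 < 585 → k < 5.571
k ∈ {0, ..., 5} → 6 starts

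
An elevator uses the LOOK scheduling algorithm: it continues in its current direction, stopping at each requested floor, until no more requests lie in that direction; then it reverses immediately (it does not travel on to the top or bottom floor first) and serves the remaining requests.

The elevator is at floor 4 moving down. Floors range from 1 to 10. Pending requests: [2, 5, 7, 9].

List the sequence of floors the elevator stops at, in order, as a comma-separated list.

Answer: 2, 5, 7, 9

Derivation:
Current: 4, moving DOWN
Serve below first (descending): [2]
Then reverse, serve above (ascending): [5, 7, 9]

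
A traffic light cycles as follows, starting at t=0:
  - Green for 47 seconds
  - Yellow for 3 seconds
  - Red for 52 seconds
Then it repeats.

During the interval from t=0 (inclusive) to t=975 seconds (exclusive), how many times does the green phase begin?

Answer: 10

Derivation:
Cycle = 47+3+52 = 102s
green phase starts at t = k*102 + 0 for k=0,1,2,...
Need k*102+0 < 975 → k < 9.559
k ∈ {0, ..., 9} → 10 starts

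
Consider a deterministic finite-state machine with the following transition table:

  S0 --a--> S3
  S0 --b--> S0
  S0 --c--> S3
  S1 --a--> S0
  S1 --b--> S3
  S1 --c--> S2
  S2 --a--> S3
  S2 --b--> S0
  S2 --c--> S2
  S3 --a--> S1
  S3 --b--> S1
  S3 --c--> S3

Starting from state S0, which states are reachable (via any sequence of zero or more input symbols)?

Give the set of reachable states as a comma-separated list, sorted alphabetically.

BFS from S0:
  visit S0: S0--a-->S3 (new), S0--b-->S0 (seen), S0--c-->S3 (seen)
  visit S3: S3--a-->S1 (new), S3--b-->S1 (seen), S3--c-->S3 (seen)
  visit S1: S1--a-->S0 (seen), S1--b-->S3 (seen), S1--c-->S2 (new)
  visit S2: S2--a-->S3 (seen), S2--b-->S0 (seen), S2--c-->S2 (seen)

Answer: S0, S1, S2, S3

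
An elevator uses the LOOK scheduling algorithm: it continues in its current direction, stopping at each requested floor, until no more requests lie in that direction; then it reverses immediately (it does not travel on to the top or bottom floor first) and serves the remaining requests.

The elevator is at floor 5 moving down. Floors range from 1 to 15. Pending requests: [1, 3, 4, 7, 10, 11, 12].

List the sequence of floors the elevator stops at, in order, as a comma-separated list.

Answer: 4, 3, 1, 7, 10, 11, 12

Derivation:
Current: 5, moving DOWN
Serve below first (descending): [4, 3, 1]
Then reverse, serve above (ascending): [7, 10, 11, 12]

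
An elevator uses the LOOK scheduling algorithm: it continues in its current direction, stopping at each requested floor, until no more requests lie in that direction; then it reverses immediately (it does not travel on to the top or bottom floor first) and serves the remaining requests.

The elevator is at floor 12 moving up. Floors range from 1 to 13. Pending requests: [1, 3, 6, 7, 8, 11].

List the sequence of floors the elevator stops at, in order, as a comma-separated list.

Current: 12, moving UP
Serve above first (ascending): []
Then reverse, serve below (descending): [11, 8, 7, 6, 3, 1]

Answer: 11, 8, 7, 6, 3, 1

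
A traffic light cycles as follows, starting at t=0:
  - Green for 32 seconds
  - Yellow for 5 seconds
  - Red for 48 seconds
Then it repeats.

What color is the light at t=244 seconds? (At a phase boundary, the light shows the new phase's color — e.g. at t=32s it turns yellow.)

Cycle length = 32 + 5 + 48 = 85s
t = 244, phase_t = 244 mod 85 = 74
74 >= 37 → RED

Answer: red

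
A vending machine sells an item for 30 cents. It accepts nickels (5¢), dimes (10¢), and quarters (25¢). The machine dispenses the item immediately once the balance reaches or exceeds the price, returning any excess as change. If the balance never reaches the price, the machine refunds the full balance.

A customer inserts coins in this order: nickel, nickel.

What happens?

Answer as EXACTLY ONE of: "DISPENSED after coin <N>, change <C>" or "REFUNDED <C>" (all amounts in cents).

Price: 30¢
Coin 1 (nickel, 5¢): balance = 5¢
Coin 2 (nickel, 5¢): balance = 10¢
All coins inserted, balance 10¢ < price 30¢ → REFUND 10¢

Answer: REFUNDED 10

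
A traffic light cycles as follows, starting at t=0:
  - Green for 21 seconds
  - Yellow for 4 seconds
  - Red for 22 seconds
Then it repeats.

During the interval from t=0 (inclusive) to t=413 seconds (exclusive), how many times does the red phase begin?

Cycle = 21+4+22 = 47s
red phase starts at t = k*47 + 25 for k=0,1,2,...
Need k*47+25 < 413 → k < 8.255
k ∈ {0, ..., 8} → 9 starts

Answer: 9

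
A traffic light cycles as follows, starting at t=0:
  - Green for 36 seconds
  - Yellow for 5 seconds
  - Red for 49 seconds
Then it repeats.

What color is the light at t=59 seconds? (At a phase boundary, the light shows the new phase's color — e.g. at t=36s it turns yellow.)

Cycle length = 36 + 5 + 49 = 90s
t = 59, phase_t = 59 mod 90 = 59
59 >= 41 → RED

Answer: red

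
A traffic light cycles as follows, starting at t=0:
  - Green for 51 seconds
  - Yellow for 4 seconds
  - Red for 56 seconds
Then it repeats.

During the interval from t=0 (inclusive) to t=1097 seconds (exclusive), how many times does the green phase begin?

Cycle = 51+4+56 = 111s
green phase starts at t = k*111 + 0 for k=0,1,2,...
Need k*111+0 < 1097 → k < 9.883
k ∈ {0, ..., 9} → 10 starts

Answer: 10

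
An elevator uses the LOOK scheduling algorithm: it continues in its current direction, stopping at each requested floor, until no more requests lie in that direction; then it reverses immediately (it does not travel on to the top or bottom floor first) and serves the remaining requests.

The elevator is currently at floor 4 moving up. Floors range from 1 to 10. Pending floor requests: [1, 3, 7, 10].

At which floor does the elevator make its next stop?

Answer: 7

Derivation:
Current floor: 4, direction: up
Requests above: [7, 10]
Requests below: [1, 3]
Moving up and requests lie above → nearest above is min([7, 10]) = 7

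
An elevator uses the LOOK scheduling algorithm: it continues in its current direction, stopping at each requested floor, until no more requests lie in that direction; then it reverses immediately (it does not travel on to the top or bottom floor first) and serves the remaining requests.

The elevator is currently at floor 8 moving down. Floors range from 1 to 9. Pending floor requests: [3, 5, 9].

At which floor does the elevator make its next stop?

Current floor: 8, direction: down
Requests above: [9]
Requests below: [3, 5]
Moving down and requests lie below → nearest below is max([3, 5]) = 5

Answer: 5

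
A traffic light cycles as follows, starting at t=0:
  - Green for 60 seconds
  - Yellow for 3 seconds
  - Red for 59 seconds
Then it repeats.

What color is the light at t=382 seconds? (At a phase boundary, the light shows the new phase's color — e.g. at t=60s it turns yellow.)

Answer: green

Derivation:
Cycle length = 60 + 3 + 59 = 122s
t = 382, phase_t = 382 mod 122 = 16
16 < 60 (green end) → GREEN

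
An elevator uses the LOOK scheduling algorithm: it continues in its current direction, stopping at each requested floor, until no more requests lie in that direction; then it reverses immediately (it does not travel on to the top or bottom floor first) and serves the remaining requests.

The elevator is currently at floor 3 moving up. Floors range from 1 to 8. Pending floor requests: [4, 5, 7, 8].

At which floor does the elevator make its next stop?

Current floor: 3, direction: up
Requests above: [4, 5, 7, 8]
Requests below: []
Moving up and requests lie above → nearest above is min([4, 5, 7, 8]) = 4

Answer: 4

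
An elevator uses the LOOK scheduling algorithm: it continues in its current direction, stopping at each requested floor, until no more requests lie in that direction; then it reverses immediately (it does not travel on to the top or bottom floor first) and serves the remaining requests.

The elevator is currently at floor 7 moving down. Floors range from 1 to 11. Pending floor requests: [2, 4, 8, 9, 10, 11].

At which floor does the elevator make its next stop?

Current floor: 7, direction: down
Requests above: [8, 9, 10, 11]
Requests below: [2, 4]
Moving down and requests lie below → nearest below is max([2, 4]) = 4

Answer: 4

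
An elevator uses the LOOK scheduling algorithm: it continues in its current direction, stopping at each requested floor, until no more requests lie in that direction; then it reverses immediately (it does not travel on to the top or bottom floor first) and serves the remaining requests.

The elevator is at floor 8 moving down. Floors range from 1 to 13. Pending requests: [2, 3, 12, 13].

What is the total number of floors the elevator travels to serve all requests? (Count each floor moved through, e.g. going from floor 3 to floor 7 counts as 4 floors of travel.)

Start at floor 8 moving down, LOOK stop order: [3, 2, 12, 13]
  8 → 3: |3-8| = 5, total = 5
  3 → 2: |2-3| = 1, total = 6
  2 → 12: |12-2| = 10, total = 16
  12 → 13: |13-12| = 1, total = 17

Answer: 17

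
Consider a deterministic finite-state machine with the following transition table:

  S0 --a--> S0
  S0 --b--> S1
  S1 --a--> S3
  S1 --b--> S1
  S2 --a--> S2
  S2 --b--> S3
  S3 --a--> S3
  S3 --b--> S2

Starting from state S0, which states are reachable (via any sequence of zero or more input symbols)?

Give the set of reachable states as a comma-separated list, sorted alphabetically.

BFS from S0:
  visit S0: S0--a-->S0 (seen), S0--b-->S1 (new)
  visit S1: S1--a-->S3 (new), S1--b-->S1 (seen)
  visit S3: S3--a-->S3 (seen), S3--b-->S2 (new)
  visit S2: S2--a-->S2 (seen), S2--b-->S3 (seen)

Answer: S0, S1, S2, S3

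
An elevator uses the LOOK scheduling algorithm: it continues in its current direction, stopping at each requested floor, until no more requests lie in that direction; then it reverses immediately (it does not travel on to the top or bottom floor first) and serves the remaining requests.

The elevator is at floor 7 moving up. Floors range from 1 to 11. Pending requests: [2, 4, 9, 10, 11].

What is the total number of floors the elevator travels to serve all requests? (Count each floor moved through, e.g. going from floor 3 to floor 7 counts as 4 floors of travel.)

Answer: 13

Derivation:
Start at floor 7 moving up, LOOK stop order: [9, 10, 11, 4, 2]
  7 → 9: |9-7| = 2, total = 2
  9 → 10: |10-9| = 1, total = 3
  10 → 11: |11-10| = 1, total = 4
  11 → 4: |4-11| = 7, total = 11
  4 → 2: |2-4| = 2, total = 13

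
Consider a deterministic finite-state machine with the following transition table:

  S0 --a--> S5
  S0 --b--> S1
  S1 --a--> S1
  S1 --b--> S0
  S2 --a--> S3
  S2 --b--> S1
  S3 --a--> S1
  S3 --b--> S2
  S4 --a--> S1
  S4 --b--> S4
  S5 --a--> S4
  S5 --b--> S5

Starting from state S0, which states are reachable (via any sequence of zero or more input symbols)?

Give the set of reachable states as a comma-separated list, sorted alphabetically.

Answer: S0, S1, S4, S5

Derivation:
BFS from S0:
  visit S0: S0--a-->S5 (new), S0--b-->S1 (new)
  visit S5: S5--a-->S4 (new), S5--b-->S5 (seen)
  visit S1: S1--a-->S1 (seen), S1--b-->S0 (seen)
  visit S4: S4--a-->S1 (seen), S4--b-->S4 (seen)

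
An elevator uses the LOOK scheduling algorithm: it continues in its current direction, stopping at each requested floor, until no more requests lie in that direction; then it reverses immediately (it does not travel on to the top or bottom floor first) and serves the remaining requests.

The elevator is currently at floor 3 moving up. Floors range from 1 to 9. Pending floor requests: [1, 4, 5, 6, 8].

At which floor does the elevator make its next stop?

Answer: 4

Derivation:
Current floor: 3, direction: up
Requests above: [4, 5, 6, 8]
Requests below: [1]
Moving up and requests lie above → nearest above is min([4, 5, 6, 8]) = 4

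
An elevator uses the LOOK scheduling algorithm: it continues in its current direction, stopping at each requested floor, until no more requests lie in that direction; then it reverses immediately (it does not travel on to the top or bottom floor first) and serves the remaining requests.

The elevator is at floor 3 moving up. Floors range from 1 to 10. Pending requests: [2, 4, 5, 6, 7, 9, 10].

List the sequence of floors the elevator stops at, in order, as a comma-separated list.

Current: 3, moving UP
Serve above first (ascending): [4, 5, 6, 7, 9, 10]
Then reverse, serve below (descending): [2]

Answer: 4, 5, 6, 7, 9, 10, 2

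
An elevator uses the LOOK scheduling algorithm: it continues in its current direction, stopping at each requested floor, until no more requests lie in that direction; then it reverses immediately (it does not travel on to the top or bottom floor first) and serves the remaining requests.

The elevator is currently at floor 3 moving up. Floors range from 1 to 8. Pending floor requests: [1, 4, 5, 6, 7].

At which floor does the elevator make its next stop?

Answer: 4

Derivation:
Current floor: 3, direction: up
Requests above: [4, 5, 6, 7]
Requests below: [1]
Moving up and requests lie above → nearest above is min([4, 5, 6, 7]) = 4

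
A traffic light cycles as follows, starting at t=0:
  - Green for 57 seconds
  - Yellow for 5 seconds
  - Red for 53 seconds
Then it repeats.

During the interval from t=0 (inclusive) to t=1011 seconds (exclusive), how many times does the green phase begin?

Answer: 9

Derivation:
Cycle = 57+5+53 = 115s
green phase starts at t = k*115 + 0 for k=0,1,2,...
Need k*115+0 < 1011 → k < 8.791
k ∈ {0, ..., 8} → 9 starts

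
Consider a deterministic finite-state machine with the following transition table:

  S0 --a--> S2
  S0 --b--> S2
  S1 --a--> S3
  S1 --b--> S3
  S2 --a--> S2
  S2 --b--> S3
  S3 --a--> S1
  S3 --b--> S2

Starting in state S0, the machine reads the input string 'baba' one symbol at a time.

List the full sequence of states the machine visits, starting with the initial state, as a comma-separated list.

Start: S0
  read 'b': S0 --b--> S2
  read 'a': S2 --a--> S2
  read 'b': S2 --b--> S3
  read 'a': S3 --a--> S1

Answer: S0, S2, S2, S3, S1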